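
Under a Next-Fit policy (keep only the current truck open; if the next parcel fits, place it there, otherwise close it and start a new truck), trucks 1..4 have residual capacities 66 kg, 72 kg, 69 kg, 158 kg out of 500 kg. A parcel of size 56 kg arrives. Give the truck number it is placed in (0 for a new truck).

Next-Fit only looks at truck 4, which has 158 kg free.
56 kg fits there.

4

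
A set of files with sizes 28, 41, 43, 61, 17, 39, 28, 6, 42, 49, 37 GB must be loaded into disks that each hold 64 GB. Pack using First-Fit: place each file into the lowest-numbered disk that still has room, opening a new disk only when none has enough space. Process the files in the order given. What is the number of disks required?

28 GB → disk 1 (remaining 36 GB)
41 GB → disk 2 (remaining 23 GB)
43 GB → disk 3 (remaining 21 GB)
61 GB → disk 4 (remaining 3 GB)
17 GB → disk 1 (remaining 19 GB)
39 GB → disk 5 (remaining 25 GB)
28 GB → disk 6 (remaining 36 GB)
6 GB → disk 1 (remaining 13 GB)
42 GB → disk 7 (remaining 22 GB)
49 GB → disk 8 (remaining 15 GB)
37 GB → disk 9 (remaining 27 GB)
Final disks: [28,17,6] [41] [43] [61] [39] [28] [42] [49] [37].

9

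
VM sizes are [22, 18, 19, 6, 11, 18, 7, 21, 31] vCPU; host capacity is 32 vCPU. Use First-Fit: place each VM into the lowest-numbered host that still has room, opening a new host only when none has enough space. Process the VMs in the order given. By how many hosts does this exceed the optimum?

First-Fit: [22,6] [18,11] [19,7] [18] [21] [31] → 6 hosts.
6 VMs exceed 16 vCPU (half the capacity), and no two of those can share a host, so at least 6 hosts are needed.
So 6 is already optimal.

0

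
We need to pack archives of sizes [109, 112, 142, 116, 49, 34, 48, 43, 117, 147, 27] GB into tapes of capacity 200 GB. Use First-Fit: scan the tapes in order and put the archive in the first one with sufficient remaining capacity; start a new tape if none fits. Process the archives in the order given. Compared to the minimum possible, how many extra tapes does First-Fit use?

First-Fit: [109,49,34] [112,48,27] [142,43] [116] [117] [147] → 6 tapes.
6 archives exceed 100 GB (half the capacity), and no two of those can share a tape, so at least 6 tapes are needed.
So 6 is already optimal.

0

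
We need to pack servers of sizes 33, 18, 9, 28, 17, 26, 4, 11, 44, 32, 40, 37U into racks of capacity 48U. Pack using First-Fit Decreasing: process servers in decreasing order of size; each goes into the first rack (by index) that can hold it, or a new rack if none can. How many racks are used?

7

Sorted descending: 44, 40, 37, 33, 32, 28, 26, 18, 17, 11, 9, 4.
rack 1: place 44U, 4U left
rack 2: place 40U, 8U left
rack 3: place 37U, 11U left
rack 4: place 33U, 15U left
rack 5: place 32U, 16U left
rack 6: place 28U, 20U left
rack 7: place 26U, 22U left
rack 6: place 18U, 2U left
rack 7: place 17U, 5U left
rack 3: place 11U, 0U left
rack 4: place 9U, 6U left
rack 1: place 4U, 0U left
Final racks: [44,4] [40] [37,11] [33,9] [32] [28,18] [26,17].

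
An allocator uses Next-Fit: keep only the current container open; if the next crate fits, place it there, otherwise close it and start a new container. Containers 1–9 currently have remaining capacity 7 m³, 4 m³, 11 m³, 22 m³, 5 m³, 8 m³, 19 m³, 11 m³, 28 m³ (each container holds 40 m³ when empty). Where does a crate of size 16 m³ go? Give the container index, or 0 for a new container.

9

Next-Fit only looks at container 9, which has 28 m³ free.
16 m³ fits there.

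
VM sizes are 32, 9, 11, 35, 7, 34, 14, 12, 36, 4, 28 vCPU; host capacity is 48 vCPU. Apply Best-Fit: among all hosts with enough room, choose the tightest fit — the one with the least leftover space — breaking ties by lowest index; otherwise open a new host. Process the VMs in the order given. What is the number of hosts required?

Put 32 vCPU in host 1; 16 vCPU remain.
Put 9 vCPU in host 1; 7 vCPU remain.
Put 11 vCPU in host 2; 37 vCPU remain.
Put 35 vCPU in host 2; 2 vCPU remain.
Put 7 vCPU in host 1; 0 vCPU remain.
Put 34 vCPU in host 3; 14 vCPU remain.
Put 14 vCPU in host 3; 0 vCPU remain.
Put 12 vCPU in host 4; 36 vCPU remain.
Put 36 vCPU in host 4; 0 vCPU remain.
Put 4 vCPU in host 5; 44 vCPU remain.
Put 28 vCPU in host 5; 16 vCPU remain.
Final hosts: [32,9,7] [11,35] [34,14] [12,36] [4,28].

5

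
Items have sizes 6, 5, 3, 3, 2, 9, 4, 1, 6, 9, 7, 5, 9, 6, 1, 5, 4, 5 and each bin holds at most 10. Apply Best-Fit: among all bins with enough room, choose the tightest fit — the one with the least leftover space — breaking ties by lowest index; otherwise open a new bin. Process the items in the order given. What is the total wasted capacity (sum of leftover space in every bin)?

Put 6 in bin 1; 4 remain.
Put 5 in bin 2; 5 remain.
Put 3 in bin 1; 1 remain.
Put 3 in bin 2; 2 remain.
Put 2 in bin 2; 0 remain.
Put 9 in bin 3; 1 remain.
Put 4 in bin 4; 6 remain.
Put 1 in bin 1; 0 remain.
Put 6 in bin 4; 0 remain.
Put 9 in bin 5; 1 remain.
Put 7 in bin 6; 3 remain.
Put 5 in bin 7; 5 remain.
Put 9 in bin 8; 1 remain.
Put 6 in bin 9; 4 remain.
Put 1 in bin 3; 0 remain.
Put 5 in bin 7; 0 remain.
Put 4 in bin 9; 0 remain.
Put 5 in bin 10; 5 remain.
10 bins × 10 = 100; used 90; unused 10.

10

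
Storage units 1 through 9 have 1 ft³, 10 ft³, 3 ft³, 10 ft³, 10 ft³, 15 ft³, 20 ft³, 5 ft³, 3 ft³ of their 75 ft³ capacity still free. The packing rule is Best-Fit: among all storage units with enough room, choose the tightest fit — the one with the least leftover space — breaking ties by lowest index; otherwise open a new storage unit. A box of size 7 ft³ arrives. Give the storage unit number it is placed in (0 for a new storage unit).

Storage units with room: storage unit 2 (10 ft³), storage unit 4 (10 ft³), storage unit 5 (10 ft³), storage unit 6 (15 ft³), storage unit 7 (20 ft³).
Tightest fit is storage unit 2 with 10 ft³ free.

2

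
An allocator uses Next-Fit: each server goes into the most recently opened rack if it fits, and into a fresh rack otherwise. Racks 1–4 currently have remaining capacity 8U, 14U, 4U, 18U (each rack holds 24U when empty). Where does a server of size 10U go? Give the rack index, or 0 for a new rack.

4

Next-Fit only looks at rack 4, which has 18U free.
10U fits there.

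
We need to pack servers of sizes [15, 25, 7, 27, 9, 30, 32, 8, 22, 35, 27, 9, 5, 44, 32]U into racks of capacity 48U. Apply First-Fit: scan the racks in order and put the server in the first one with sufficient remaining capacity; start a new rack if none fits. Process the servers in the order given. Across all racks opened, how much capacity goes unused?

rack 1: place 15U, 33U left
rack 1: place 25U, 8U left
rack 1: place 7U, 1U left
rack 2: place 27U, 21U left
rack 2: place 9U, 12U left
rack 3: place 30U, 18U left
rack 4: place 32U, 16U left
rack 2: place 8U, 4U left
rack 5: place 22U, 26U left
rack 6: place 35U, 13U left
rack 7: place 27U, 21U left
rack 3: place 9U, 9U left
rack 3: place 5U, 4U left
rack 8: place 44U, 4U left
rack 9: place 32U, 16U left
9 racks × 48U = 432U; used 327U; unused 105U.

105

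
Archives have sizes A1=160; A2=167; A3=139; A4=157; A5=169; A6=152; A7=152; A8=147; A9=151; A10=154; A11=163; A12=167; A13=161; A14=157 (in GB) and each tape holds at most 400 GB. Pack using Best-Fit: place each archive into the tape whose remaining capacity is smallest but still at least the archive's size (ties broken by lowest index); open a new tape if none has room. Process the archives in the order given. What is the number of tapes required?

7 tapes

A1 (160 GB) → tape 1 (remaining 240 GB)
A2 (167 GB) → tape 1 (remaining 73 GB)
A3 (139 GB) → tape 2 (remaining 261 GB)
A4 (157 GB) → tape 2 (remaining 104 GB)
A5 (169 GB) → tape 3 (remaining 231 GB)
A6 (152 GB) → tape 3 (remaining 79 GB)
A7 (152 GB) → tape 4 (remaining 248 GB)
A8 (147 GB) → tape 4 (remaining 101 GB)
A9 (151 GB) → tape 5 (remaining 249 GB)
A10 (154 GB) → tape 5 (remaining 95 GB)
A11 (163 GB) → tape 6 (remaining 237 GB)
A12 (167 GB) → tape 6 (remaining 70 GB)
A13 (161 GB) → tape 7 (remaining 239 GB)
A14 (157 GB) → tape 7 (remaining 82 GB)
Final tapes: [160,167] [139,157] [169,152] [152,147] [151,154] [163,167] [161,157].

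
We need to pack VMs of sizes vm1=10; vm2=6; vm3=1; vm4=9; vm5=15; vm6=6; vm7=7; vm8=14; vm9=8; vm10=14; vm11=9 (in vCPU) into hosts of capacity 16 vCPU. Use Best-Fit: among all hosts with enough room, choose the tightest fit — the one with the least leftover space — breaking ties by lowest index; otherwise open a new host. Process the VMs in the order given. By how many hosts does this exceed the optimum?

0

Best-Fit: [10,6] [1,9,6] [15] [7,8] [14] [14] [9] → 7 hosts.
Total size 99 vCPU; any packing needs at least ⌈99/16⌉ = 7 hosts.
So 7 is already optimal.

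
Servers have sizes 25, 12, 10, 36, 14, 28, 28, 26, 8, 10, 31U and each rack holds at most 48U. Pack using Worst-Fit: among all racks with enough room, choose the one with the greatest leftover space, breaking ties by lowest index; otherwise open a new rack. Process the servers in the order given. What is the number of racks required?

6 racks

25U → rack 1 (remaining 23U)
12U → rack 1 (remaining 11U)
10U → rack 1 (remaining 1U)
36U → rack 2 (remaining 12U)
14U → rack 3 (remaining 34U)
28U → rack 3 (remaining 6U)
28U → rack 4 (remaining 20U)
26U → rack 5 (remaining 22U)
8U → rack 5 (remaining 14U)
10U → rack 4 (remaining 10U)
31U → rack 6 (remaining 17U)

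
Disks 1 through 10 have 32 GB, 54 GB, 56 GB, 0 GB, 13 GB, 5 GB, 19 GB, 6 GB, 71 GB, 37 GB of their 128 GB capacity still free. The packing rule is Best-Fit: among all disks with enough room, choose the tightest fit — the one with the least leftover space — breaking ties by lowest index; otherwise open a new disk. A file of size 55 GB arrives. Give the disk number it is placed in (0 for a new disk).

3

Disks with room: disk 3 (56 GB), disk 9 (71 GB).
Tightest fit is disk 3 with 56 GB free.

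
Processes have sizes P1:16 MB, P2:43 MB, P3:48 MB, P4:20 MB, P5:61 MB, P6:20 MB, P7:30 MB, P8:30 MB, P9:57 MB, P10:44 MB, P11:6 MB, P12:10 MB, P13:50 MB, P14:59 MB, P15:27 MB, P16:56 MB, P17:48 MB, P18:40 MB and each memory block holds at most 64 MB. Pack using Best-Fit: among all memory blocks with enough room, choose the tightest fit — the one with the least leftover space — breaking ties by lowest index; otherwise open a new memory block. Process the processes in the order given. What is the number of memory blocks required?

13

Put P1 (16 MB) in memory block 1; 48 MB remain.
Put P2 (43 MB) in memory block 1; 5 MB remain.
Put P3 (48 MB) in memory block 2; 16 MB remain.
Put P4 (20 MB) in memory block 3; 44 MB remain.
Put P5 (61 MB) in memory block 4; 3 MB remain.
Put P6 (20 MB) in memory block 3; 24 MB remain.
Put P7 (30 MB) in memory block 5; 34 MB remain.
Put P8 (30 MB) in memory block 5; 4 MB remain.
Put P9 (57 MB) in memory block 6; 7 MB remain.
Put P10 (44 MB) in memory block 7; 20 MB remain.
Put P11 (6 MB) in memory block 6; 1 MB remain.
Put P12 (10 MB) in memory block 2; 6 MB remain.
Put P13 (50 MB) in memory block 8; 14 MB remain.
Put P14 (59 MB) in memory block 9; 5 MB remain.
Put P15 (27 MB) in memory block 10; 37 MB remain.
Put P16 (56 MB) in memory block 11; 8 MB remain.
Put P17 (48 MB) in memory block 12; 16 MB remain.
Put P18 (40 MB) in memory block 13; 24 MB remain.
Final memory blocks: [16,43] [48,10] [20,20] [61] [30,30] [57,6] [44] [50] [59] [27] [56] [48] [40].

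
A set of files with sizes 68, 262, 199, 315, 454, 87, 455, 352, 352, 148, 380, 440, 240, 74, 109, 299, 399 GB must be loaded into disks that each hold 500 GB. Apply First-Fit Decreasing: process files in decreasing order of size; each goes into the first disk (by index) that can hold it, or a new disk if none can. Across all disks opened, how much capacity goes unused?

Sorted descending: 455, 454, 440, 399, 380, 352, 352, 315, 299, 262, 240, 199, 148, 109, 87, 74, 68.
455 GB → disk 1 (remaining 45 GB)
454 GB → disk 2 (remaining 46 GB)
440 GB → disk 3 (remaining 60 GB)
399 GB → disk 4 (remaining 101 GB)
380 GB → disk 5 (remaining 120 GB)
352 GB → disk 6 (remaining 148 GB)
352 GB → disk 7 (remaining 148 GB)
315 GB → disk 8 (remaining 185 GB)
299 GB → disk 9 (remaining 201 GB)
262 GB → disk 10 (remaining 238 GB)
240 GB → disk 11 (remaining 260 GB)
199 GB → disk 9 (remaining 2 GB)
148 GB → disk 6 (remaining 0 GB)
109 GB → disk 5 (remaining 11 GB)
87 GB → disk 4 (remaining 14 GB)
74 GB → disk 7 (remaining 74 GB)
68 GB → disk 7 (remaining 6 GB)
11 disks × 500 GB = 5500 GB; used 4633 GB; unused 867 GB.

867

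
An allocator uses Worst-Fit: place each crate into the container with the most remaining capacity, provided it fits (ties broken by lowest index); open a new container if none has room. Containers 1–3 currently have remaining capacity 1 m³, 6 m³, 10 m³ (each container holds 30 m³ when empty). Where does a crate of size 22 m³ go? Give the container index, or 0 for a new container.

No container has ≥ 22 m³ free, so a new container is opened.

0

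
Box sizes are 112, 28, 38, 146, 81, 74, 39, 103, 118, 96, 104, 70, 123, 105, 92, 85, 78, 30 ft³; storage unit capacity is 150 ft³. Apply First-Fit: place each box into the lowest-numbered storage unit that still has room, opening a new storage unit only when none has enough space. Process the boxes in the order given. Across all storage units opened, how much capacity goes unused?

428

Put 112 ft³ in storage unit 1; 38 ft³ remain.
Put 28 ft³ in storage unit 1; 10 ft³ remain.
Put 38 ft³ in storage unit 2; 112 ft³ remain.
Put 146 ft³ in storage unit 3; 4 ft³ remain.
Put 81 ft³ in storage unit 2; 31 ft³ remain.
Put 74 ft³ in storage unit 4; 76 ft³ remain.
Put 39 ft³ in storage unit 4; 37 ft³ remain.
Put 103 ft³ in storage unit 5; 47 ft³ remain.
Put 118 ft³ in storage unit 6; 32 ft³ remain.
Put 96 ft³ in storage unit 7; 54 ft³ remain.
Put 104 ft³ in storage unit 8; 46 ft³ remain.
Put 70 ft³ in storage unit 9; 80 ft³ remain.
Put 123 ft³ in storage unit 10; 27 ft³ remain.
Put 105 ft³ in storage unit 11; 45 ft³ remain.
Put 92 ft³ in storage unit 12; 58 ft³ remain.
Put 85 ft³ in storage unit 13; 65 ft³ remain.
Put 78 ft³ in storage unit 9; 2 ft³ remain.
Put 30 ft³ in storage unit 2; 1 ft³ remain.
13 storage units × 150 ft³ = 1950 ft³; used 1522 ft³; unused 428 ft³.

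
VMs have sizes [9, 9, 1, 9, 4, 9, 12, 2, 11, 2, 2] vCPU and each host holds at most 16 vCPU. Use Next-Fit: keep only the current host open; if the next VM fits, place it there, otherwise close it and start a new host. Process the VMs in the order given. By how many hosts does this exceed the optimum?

Next-Fit: [9] [9,1] [9,4] [9] [12,2] [11,2,2] → 6 hosts.
6 VMs exceed 8 vCPU (half the capacity), and no two of those can share a host, so at least 6 hosts are needed.
So 6 is already optimal.

0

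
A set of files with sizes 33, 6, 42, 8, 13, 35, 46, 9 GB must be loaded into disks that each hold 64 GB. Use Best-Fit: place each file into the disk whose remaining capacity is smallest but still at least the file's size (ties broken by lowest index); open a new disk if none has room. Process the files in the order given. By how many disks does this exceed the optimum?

Best-Fit: [33,6] [42,8,13] [35] [46,9] → 4 disks.
4 files exceed 32 GB (half the capacity), and no two of those can share a disk, so at least 4 disks are needed.
So 4 is already optimal.

0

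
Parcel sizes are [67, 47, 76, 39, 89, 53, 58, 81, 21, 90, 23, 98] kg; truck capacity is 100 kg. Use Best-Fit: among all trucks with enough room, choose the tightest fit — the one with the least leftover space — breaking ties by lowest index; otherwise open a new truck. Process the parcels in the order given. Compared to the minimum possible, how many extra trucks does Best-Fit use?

1

Best-Fit: [67,23] [47,39] [76,21] [89] [53] [58] [81] [90] [98] → 9 trucks.
Total size 742 kg; any packing needs at least ⌈742/100⌉ = 8 trucks.
An optimal packing achieves that bound: [98] [90] [89] [81] [76,23] [67,21] [58,39] [53,47] → 8 trucks.
Excess: 9 − 8 = 1.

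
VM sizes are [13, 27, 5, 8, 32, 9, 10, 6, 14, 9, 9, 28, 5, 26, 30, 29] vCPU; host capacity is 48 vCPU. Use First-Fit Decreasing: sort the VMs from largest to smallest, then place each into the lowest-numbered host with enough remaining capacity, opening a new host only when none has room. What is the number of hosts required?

6

Sorted descending: 32, 30, 29, 28, 27, 26, 14, 13, 10, 9, 9, 9, 8, 6, 5, 5.
32 vCPU → host 1 (remaining 16 vCPU)
30 vCPU → host 2 (remaining 18 vCPU)
29 vCPU → host 3 (remaining 19 vCPU)
28 vCPU → host 4 (remaining 20 vCPU)
27 vCPU → host 5 (remaining 21 vCPU)
26 vCPU → host 6 (remaining 22 vCPU)
14 vCPU → host 1 (remaining 2 vCPU)
13 vCPU → host 2 (remaining 5 vCPU)
10 vCPU → host 3 (remaining 9 vCPU)
9 vCPU → host 3 (remaining 0 vCPU)
9 vCPU → host 4 (remaining 11 vCPU)
9 vCPU → host 4 (remaining 2 vCPU)
8 vCPU → host 5 (remaining 13 vCPU)
6 vCPU → host 5 (remaining 7 vCPU)
5 vCPU → host 2 (remaining 0 vCPU)
5 vCPU → host 5 (remaining 2 vCPU)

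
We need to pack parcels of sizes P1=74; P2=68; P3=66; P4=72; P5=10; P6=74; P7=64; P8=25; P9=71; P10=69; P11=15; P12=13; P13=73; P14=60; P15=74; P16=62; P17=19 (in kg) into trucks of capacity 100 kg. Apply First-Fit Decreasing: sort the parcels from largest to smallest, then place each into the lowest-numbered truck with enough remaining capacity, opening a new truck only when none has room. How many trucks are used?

Sorted descending: 74, 74, 74, 73, 72, 71, 69, 68, 66, 64, 62, 60, 25, 19, 15, 13, 10.
74 kg → truck 1 (remaining 26 kg)
74 kg → truck 2 (remaining 26 kg)
74 kg → truck 3 (remaining 26 kg)
73 kg → truck 4 (remaining 27 kg)
72 kg → truck 5 (remaining 28 kg)
71 kg → truck 6 (remaining 29 kg)
69 kg → truck 7 (remaining 31 kg)
68 kg → truck 8 (remaining 32 kg)
66 kg → truck 9 (remaining 34 kg)
64 kg → truck 10 (remaining 36 kg)
62 kg → truck 11 (remaining 38 kg)
60 kg → truck 12 (remaining 40 kg)
25 kg → truck 1 (remaining 1 kg)
19 kg → truck 2 (remaining 7 kg)
15 kg → truck 3 (remaining 11 kg)
13 kg → truck 4 (remaining 14 kg)
10 kg → truck 3 (remaining 1 kg)

12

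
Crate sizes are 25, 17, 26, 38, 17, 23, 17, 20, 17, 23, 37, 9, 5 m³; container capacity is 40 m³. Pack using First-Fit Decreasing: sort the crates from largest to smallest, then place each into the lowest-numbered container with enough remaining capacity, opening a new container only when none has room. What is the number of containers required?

Sorted descending: 38, 37, 26, 25, 23, 23, 20, 17, 17, 17, 17, 9, 5.
Put 38 m³ in container 1; 2 m³ remain.
Put 37 m³ in container 2; 3 m³ remain.
Put 26 m³ in container 3; 14 m³ remain.
Put 25 m³ in container 4; 15 m³ remain.
Put 23 m³ in container 5; 17 m³ remain.
Put 23 m³ in container 6; 17 m³ remain.
Put 20 m³ in container 7; 20 m³ remain.
Put 17 m³ in container 5; 0 m³ remain.
Put 17 m³ in container 6; 0 m³ remain.
Put 17 m³ in container 7; 3 m³ remain.
Put 17 m³ in container 8; 23 m³ remain.
Put 9 m³ in container 3; 5 m³ remain.
Put 5 m³ in container 3; 0 m³ remain.

8 containers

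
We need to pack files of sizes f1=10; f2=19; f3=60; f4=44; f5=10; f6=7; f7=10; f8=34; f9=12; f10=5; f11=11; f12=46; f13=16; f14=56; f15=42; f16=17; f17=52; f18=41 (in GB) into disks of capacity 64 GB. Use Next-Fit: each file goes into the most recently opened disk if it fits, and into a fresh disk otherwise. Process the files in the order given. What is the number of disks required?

10

f1 (10 GB) → disk 1 (remaining 54 GB)
f2 (19 GB) → disk 1 (remaining 35 GB)
f3 (60 GB) → disk 2 (remaining 4 GB)
f4 (44 GB) → disk 3 (remaining 20 GB)
f5 (10 GB) → disk 3 (remaining 10 GB)
f6 (7 GB) → disk 3 (remaining 3 GB)
f7 (10 GB) → disk 4 (remaining 54 GB)
f8 (34 GB) → disk 4 (remaining 20 GB)
f9 (12 GB) → disk 4 (remaining 8 GB)
f10 (5 GB) → disk 4 (remaining 3 GB)
f11 (11 GB) → disk 5 (remaining 53 GB)
f12 (46 GB) → disk 5 (remaining 7 GB)
f13 (16 GB) → disk 6 (remaining 48 GB)
f14 (56 GB) → disk 7 (remaining 8 GB)
f15 (42 GB) → disk 8 (remaining 22 GB)
f16 (17 GB) → disk 8 (remaining 5 GB)
f17 (52 GB) → disk 9 (remaining 12 GB)
f18 (41 GB) → disk 10 (remaining 23 GB)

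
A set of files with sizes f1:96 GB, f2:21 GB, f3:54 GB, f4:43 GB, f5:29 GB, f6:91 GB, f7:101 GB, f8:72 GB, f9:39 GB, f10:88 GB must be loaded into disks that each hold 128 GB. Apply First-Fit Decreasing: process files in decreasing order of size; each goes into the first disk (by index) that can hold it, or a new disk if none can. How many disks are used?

6 disks

Sorted descending: 101, 96, 91, 88, 72, 54, 43, 39, 29, 21.
101 GB → disk 1 (remaining 27 GB)
96 GB → disk 2 (remaining 32 GB)
91 GB → disk 3 (remaining 37 GB)
88 GB → disk 4 (remaining 40 GB)
72 GB → disk 5 (remaining 56 GB)
54 GB → disk 5 (remaining 2 GB)
43 GB → disk 6 (remaining 85 GB)
39 GB → disk 4 (remaining 1 GB)
29 GB → disk 2 (remaining 3 GB)
21 GB → disk 1 (remaining 6 GB)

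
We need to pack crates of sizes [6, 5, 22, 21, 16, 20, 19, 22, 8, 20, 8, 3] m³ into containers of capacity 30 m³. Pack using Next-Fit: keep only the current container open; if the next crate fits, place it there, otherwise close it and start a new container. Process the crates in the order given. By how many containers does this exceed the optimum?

2

Next-Fit: [6,5] [22] [21] [16] [20] [19] [22,8] [20,8] [3] → 9 containers.
7 crates exceed 15 m³ (half the capacity), and no two of those can share a container, so at least 7 containers are needed.
An optimal packing achieves that bound: [22,8] [22,8] [21,6,3] [20,5] [20] [19] [16] → 7 containers.
Excess: 9 − 7 = 2.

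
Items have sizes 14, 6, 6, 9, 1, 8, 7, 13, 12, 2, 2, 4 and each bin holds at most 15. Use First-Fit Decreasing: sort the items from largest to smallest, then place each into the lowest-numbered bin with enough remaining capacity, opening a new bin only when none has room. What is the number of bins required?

6

Sorted descending: 14, 13, 12, 9, 8, 7, 6, 6, 4, 2, 2, 1.
14 → bin 1 (remaining 1)
13 → bin 2 (remaining 2)
12 → bin 3 (remaining 3)
9 → bin 4 (remaining 6)
8 → bin 5 (remaining 7)
7 → bin 5 (remaining 0)
6 → bin 4 (remaining 0)
6 → bin 6 (remaining 9)
4 → bin 6 (remaining 5)
2 → bin 2 (remaining 0)
2 → bin 3 (remaining 1)
1 → bin 1 (remaining 0)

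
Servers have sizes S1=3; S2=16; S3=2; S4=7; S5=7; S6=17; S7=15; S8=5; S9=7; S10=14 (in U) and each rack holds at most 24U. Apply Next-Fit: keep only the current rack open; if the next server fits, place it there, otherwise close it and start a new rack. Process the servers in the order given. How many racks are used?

5

Put S1 (3U) in rack 1; 21U remain.
Put S2 (16U) in rack 1; 5U remain.
Put S3 (2U) in rack 1; 3U remain.
Put S4 (7U) in rack 2; 17U remain.
Put S5 (7U) in rack 2; 10U remain.
Put S6 (17U) in rack 3; 7U remain.
Put S7 (15U) in rack 4; 9U remain.
Put S8 (5U) in rack 4; 4U remain.
Put S9 (7U) in rack 5; 17U remain.
Put S10 (14U) in rack 5; 3U remain.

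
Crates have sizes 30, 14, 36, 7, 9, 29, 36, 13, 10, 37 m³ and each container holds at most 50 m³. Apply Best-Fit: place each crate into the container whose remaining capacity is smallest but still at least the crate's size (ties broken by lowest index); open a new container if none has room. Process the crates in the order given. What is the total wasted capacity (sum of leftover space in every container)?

30 m³ → container 1 (remaining 20 m³)
14 m³ → container 1 (remaining 6 m³)
36 m³ → container 2 (remaining 14 m³)
7 m³ → container 2 (remaining 7 m³)
9 m³ → container 3 (remaining 41 m³)
29 m³ → container 3 (remaining 12 m³)
36 m³ → container 4 (remaining 14 m³)
13 m³ → container 4 (remaining 1 m³)
10 m³ → container 3 (remaining 2 m³)
37 m³ → container 5 (remaining 13 m³)
5 containers × 50 m³ = 250 m³; used 221 m³; unused 29 m³.

29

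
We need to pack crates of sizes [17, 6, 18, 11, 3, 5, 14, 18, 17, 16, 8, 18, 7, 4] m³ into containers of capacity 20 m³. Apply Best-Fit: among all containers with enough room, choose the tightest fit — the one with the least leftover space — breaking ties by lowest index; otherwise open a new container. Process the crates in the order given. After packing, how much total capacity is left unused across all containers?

18

Put 17 m³ in container 1; 3 m³ remain.
Put 6 m³ in container 2; 14 m³ remain.
Put 18 m³ in container 3; 2 m³ remain.
Put 11 m³ in container 2; 3 m³ remain.
Put 3 m³ in container 1; 0 m³ remain.
Put 5 m³ in container 4; 15 m³ remain.
Put 14 m³ in container 4; 1 m³ remain.
Put 18 m³ in container 5; 2 m³ remain.
Put 17 m³ in container 6; 3 m³ remain.
Put 16 m³ in container 7; 4 m³ remain.
Put 8 m³ in container 8; 12 m³ remain.
Put 18 m³ in container 9; 2 m³ remain.
Put 7 m³ in container 8; 5 m³ remain.
Put 4 m³ in container 7; 0 m³ remain.
9 containers × 20 m³ = 180 m³; used 162 m³; unused 18 m³.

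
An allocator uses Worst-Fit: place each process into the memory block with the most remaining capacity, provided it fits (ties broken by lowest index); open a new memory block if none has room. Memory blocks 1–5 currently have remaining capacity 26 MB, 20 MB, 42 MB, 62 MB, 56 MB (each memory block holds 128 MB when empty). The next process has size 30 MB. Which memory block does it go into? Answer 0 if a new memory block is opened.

Memory blocks with room: memory block 3 (42 MB), memory block 4 (62 MB), memory block 5 (56 MB).
Most room is memory block 4 with 62 MB free.

4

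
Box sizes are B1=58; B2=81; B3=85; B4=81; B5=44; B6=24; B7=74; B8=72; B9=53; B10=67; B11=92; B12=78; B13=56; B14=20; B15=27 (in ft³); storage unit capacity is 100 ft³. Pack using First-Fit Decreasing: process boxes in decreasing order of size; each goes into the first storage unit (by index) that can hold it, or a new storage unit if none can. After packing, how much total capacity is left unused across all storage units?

Sorted descending: 92, 85, 81, 81, 78, 74, 72, 67, 58, 56, 53, 44, 27, 24, 20.
92 ft³ → storage unit 1 (remaining 8 ft³)
85 ft³ → storage unit 2 (remaining 15 ft³)
81 ft³ → storage unit 3 (remaining 19 ft³)
81 ft³ → storage unit 4 (remaining 19 ft³)
78 ft³ → storage unit 5 (remaining 22 ft³)
74 ft³ → storage unit 6 (remaining 26 ft³)
72 ft³ → storage unit 7 (remaining 28 ft³)
67 ft³ → storage unit 8 (remaining 33 ft³)
58 ft³ → storage unit 9 (remaining 42 ft³)
56 ft³ → storage unit 10 (remaining 44 ft³)
53 ft³ → storage unit 11 (remaining 47 ft³)
44 ft³ → storage unit 10 (remaining 0 ft³)
27 ft³ → storage unit 7 (remaining 1 ft³)
24 ft³ → storage unit 6 (remaining 2 ft³)
20 ft³ → storage unit 5 (remaining 2 ft³)
11 storage units × 100 ft³ = 1100 ft³; used 912 ft³; unused 188 ft³.

188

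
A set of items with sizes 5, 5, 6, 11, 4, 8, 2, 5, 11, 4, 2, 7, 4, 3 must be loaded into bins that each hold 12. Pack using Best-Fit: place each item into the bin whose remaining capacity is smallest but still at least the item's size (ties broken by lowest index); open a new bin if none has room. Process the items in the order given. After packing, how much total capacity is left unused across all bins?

7

Put 5 in bin 1; 7 remain.
Put 5 in bin 1; 2 remain.
Put 6 in bin 2; 6 remain.
Put 11 in bin 3; 1 remain.
Put 4 in bin 2; 2 remain.
Put 8 in bin 4; 4 remain.
Put 2 in bin 1; 0 remain.
Put 5 in bin 5; 7 remain.
Put 11 in bin 6; 1 remain.
Put 4 in bin 4; 0 remain.
Put 2 in bin 2; 0 remain.
Put 7 in bin 5; 0 remain.
Put 4 in bin 7; 8 remain.
Put 3 in bin 7; 5 remain.
7 bins × 12 = 84; used 77; unused 7.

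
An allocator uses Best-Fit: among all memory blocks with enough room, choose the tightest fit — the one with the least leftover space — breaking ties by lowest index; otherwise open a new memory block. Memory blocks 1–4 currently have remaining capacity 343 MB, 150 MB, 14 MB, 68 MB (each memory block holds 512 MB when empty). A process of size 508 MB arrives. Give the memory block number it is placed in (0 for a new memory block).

0

No memory block has ≥ 508 MB free, so a new memory block is opened.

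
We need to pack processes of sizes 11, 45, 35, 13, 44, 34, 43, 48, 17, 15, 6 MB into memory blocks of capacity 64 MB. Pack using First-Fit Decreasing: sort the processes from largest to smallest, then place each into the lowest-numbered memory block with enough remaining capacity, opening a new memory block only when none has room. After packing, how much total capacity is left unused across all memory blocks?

73

Sorted descending: 48, 45, 44, 43, 35, 34, 17, 15, 13, 11, 6.
Put 48 MB in memory block 1; 16 MB remain.
Put 45 MB in memory block 2; 19 MB remain.
Put 44 MB in memory block 3; 20 MB remain.
Put 43 MB in memory block 4; 21 MB remain.
Put 35 MB in memory block 5; 29 MB remain.
Put 34 MB in memory block 6; 30 MB remain.
Put 17 MB in memory block 2; 2 MB remain.
Put 15 MB in memory block 1; 1 MB remain.
Put 13 MB in memory block 3; 7 MB remain.
Put 11 MB in memory block 4; 10 MB remain.
Put 6 MB in memory block 3; 1 MB remain.
6 memory blocks × 64 MB = 384 MB; used 311 MB; unused 73 MB.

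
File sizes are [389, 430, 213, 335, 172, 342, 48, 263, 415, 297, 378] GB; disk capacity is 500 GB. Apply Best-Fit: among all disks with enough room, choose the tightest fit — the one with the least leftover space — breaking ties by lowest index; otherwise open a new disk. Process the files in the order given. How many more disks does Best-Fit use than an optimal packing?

Best-Fit: [389] [430,48] [213,172] [335] [342] [263] [415] [297] [378] → 9 disks.
8 files exceed 250 GB (half the capacity), and no two of those can share a disk, so at least 8 disks are needed.
An optimal packing achieves that bound: [430,48] [415] [389] [378] [342] [335] [297,172] [263,213] → 8 disks.
Excess: 9 − 8 = 1.

1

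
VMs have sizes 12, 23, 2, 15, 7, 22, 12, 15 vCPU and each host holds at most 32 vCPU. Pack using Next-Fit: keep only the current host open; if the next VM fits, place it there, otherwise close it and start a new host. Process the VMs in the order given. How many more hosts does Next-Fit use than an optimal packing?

1

Next-Fit: [12] [23,2] [15,7] [22] [12,15] → 5 hosts.
Total size 108 vCPU; any packing needs at least ⌈108/32⌉ = 4 hosts.
An optimal packing achieves that bound: [23,7,2] [22] [15,15] [12,12] → 4 hosts.
Excess: 5 − 4 = 1.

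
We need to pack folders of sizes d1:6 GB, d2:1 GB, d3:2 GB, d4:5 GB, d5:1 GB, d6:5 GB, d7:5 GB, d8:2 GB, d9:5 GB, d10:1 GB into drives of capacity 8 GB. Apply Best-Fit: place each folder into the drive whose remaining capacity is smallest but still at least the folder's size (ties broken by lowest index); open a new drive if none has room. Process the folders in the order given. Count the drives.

5 drives

drive 1: place d1 (6 GB), 2 GB left
drive 1: place d2 (1 GB), 1 GB left
drive 2: place d3 (2 GB), 6 GB left
drive 2: place d4 (5 GB), 1 GB left
drive 1: place d5 (1 GB), 0 GB left
drive 3: place d6 (5 GB), 3 GB left
drive 4: place d7 (5 GB), 3 GB left
drive 3: place d8 (2 GB), 1 GB left
drive 5: place d9 (5 GB), 3 GB left
drive 2: place d10 (1 GB), 0 GB left
Final drives: [6,1,1] [2,5,1] [5,2] [5] [5].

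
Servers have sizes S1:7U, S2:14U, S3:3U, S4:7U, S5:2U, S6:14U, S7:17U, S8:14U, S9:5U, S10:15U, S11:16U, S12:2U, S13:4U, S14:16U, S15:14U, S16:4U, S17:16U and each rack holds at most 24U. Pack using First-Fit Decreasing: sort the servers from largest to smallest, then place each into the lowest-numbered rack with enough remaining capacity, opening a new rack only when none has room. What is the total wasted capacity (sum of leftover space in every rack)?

Sorted descending: 17, 16, 16, 16, 15, 14, 14, 14, 14, 7, 7, 5, 4, 4, 3, 2, 2.
Put 17U in rack 1; 7U remain.
Put 16U in rack 2; 8U remain.
Put 16U in rack 3; 8U remain.
Put 16U in rack 4; 8U remain.
Put 15U in rack 5; 9U remain.
Put 14U in rack 6; 10U remain.
Put 14U in rack 7; 10U remain.
Put 14U in rack 8; 10U remain.
Put 14U in rack 9; 10U remain.
Put 7U in rack 1; 0U remain.
Put 7U in rack 2; 1U remain.
Put 5U in rack 3; 3U remain.
Put 4U in rack 4; 4U remain.
Put 4U in rack 4; 0U remain.
Put 3U in rack 3; 0U remain.
Put 2U in rack 5; 7U remain.
Put 2U in rack 5; 5U remain.
9 racks × 24U = 216U; used 170U; unused 46U.

46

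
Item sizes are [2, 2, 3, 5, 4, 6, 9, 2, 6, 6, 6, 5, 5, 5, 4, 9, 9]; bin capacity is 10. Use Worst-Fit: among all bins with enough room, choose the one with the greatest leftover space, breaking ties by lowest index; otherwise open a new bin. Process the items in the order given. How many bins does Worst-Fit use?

11

bin 1: place 2, 8 left
bin 1: place 2, 6 left
bin 1: place 3, 3 left
bin 2: place 5, 5 left
bin 2: place 4, 1 left
bin 3: place 6, 4 left
bin 4: place 9, 1 left
bin 3: place 2, 2 left
bin 5: place 6, 4 left
bin 6: place 6, 4 left
bin 7: place 6, 4 left
bin 8: place 5, 5 left
bin 8: place 5, 0 left
bin 9: place 5, 5 left
bin 9: place 4, 1 left
bin 10: place 9, 1 left
bin 11: place 9, 1 left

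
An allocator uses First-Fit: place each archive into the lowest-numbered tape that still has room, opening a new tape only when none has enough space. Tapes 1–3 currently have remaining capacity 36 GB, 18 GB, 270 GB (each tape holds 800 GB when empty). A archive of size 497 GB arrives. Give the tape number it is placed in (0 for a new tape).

0

No tape has ≥ 497 GB free, so a new tape is opened.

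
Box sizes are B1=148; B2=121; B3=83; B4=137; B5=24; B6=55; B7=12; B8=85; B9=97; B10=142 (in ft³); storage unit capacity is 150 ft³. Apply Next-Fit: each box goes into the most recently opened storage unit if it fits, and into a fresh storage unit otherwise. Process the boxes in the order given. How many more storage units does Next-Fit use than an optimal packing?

1

Next-Fit: [148] [121] [83] [137] [24,55,12] [85] [97] [142] → 8 storage units.
Total size 904 ft³; any packing needs at least ⌈904/150⌉ = 7 storage units.
An optimal packing achieves that bound: [148] [142] [137,12] [121,24] [97] [85,55] [83] → 7 storage units.
Excess: 8 − 7 = 1.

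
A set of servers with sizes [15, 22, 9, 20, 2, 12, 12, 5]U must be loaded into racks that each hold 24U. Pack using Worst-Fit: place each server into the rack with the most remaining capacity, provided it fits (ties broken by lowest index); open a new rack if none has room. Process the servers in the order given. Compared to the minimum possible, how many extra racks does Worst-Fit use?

Worst-Fit: [15,9] [22] [20,2] [12,12] [5] → 5 racks.
Total size 97U; any packing needs at least ⌈97/24⌉ = 5 racks.
So 5 is already optimal.

0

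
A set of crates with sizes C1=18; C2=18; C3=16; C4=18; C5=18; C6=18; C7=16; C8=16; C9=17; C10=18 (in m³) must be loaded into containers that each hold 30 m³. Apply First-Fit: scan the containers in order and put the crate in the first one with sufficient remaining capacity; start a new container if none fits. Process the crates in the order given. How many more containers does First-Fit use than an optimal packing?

0

First-Fit: [18] [18] [16] [18] [18] [18] [16] [16] [17] [18] → 10 containers.
10 crates exceed 15 m³ (half the capacity), and no two of those can share a container, so at least 10 containers are needed.
So 10 is already optimal.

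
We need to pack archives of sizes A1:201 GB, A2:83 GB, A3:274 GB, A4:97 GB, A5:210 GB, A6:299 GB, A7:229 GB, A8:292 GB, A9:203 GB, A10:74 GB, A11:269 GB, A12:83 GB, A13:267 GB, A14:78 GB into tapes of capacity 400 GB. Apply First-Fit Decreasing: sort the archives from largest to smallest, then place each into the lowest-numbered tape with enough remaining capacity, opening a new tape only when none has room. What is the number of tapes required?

Sorted descending: 299, 292, 274, 269, 267, 229, 210, 203, 201, 97, 83, 83, 78, 74.
Put 299 GB in tape 1; 101 GB remain.
Put 292 GB in tape 2; 108 GB remain.
Put 274 GB in tape 3; 126 GB remain.
Put 269 GB in tape 4; 131 GB remain.
Put 267 GB in tape 5; 133 GB remain.
Put 229 GB in tape 6; 171 GB remain.
Put 210 GB in tape 7; 190 GB remain.
Put 203 GB in tape 8; 197 GB remain.
Put 201 GB in tape 9; 199 GB remain.
Put 97 GB in tape 1; 4 GB remain.
Put 83 GB in tape 2; 25 GB remain.
Put 83 GB in tape 3; 43 GB remain.
Put 78 GB in tape 4; 53 GB remain.
Put 74 GB in tape 5; 59 GB remain.
Final tapes: [299,97] [292,83] [274,83] [269,78] [267,74] [229] [210] [203] [201].

9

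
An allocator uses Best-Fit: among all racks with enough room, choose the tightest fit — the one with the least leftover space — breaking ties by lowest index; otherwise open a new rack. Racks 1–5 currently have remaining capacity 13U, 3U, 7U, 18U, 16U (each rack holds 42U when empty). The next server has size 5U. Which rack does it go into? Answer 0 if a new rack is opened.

3

Racks with room: rack 1 (13U), rack 3 (7U), rack 4 (18U), rack 5 (16U).
Tightest fit is rack 3 with 7U free.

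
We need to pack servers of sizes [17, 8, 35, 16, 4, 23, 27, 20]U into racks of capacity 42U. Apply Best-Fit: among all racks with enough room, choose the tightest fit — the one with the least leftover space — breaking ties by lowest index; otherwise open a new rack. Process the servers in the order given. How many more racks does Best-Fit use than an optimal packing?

1

Best-Fit: [17,8,16] [35,4] [23] [27] [20] → 5 racks.
Total size 150U; any packing needs at least ⌈150/42⌉ = 4 racks.
An optimal packing achieves that bound: [35,4] [27,8] [23,17] [20,16] → 4 racks.
Excess: 5 − 4 = 1.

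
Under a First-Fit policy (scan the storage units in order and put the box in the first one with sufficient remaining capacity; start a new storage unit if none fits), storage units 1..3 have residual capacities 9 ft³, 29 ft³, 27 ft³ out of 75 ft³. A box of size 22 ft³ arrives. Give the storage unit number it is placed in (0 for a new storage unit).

Storage units with room: storage unit 2 (29 ft³), storage unit 3 (27 ft³).
The first with room is storage unit 2.

2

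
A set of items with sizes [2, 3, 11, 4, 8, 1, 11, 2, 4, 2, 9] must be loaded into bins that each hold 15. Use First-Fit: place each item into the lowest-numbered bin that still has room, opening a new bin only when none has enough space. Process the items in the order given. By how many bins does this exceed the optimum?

1

First-Fit: [2,3,4,1,2,2] [11,4] [8] [11] [9] → 5 bins.
Total size 57; any packing needs at least ⌈57/15⌉ = 4 bins.
An optimal packing achieves that bound: [11,4] [11,4] [9,3,2,1] [8,2,2] → 4 bins.
Excess: 5 − 4 = 1.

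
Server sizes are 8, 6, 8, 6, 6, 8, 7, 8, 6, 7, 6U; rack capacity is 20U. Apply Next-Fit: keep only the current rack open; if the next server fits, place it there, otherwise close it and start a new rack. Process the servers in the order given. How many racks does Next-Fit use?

rack 1: place 8U, 12U left
rack 1: place 6U, 6U left
rack 2: place 8U, 12U left
rack 2: place 6U, 6U left
rack 2: place 6U, 0U left
rack 3: place 8U, 12U left
rack 3: place 7U, 5U left
rack 4: place 8U, 12U left
rack 4: place 6U, 6U left
rack 5: place 7U, 13U left
rack 5: place 6U, 7U left
Final racks: [8,6] [8,6,6] [8,7] [8,6] [7,6].

5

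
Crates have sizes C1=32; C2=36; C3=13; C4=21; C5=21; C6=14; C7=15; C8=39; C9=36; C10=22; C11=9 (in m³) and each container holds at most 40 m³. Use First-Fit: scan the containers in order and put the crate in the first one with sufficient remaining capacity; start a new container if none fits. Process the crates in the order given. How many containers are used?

8 containers

container 1: place C1 (32 m³), 8 m³ left
container 2: place C2 (36 m³), 4 m³ left
container 3: place C3 (13 m³), 27 m³ left
container 3: place C4 (21 m³), 6 m³ left
container 4: place C5 (21 m³), 19 m³ left
container 4: place C6 (14 m³), 5 m³ left
container 5: place C7 (15 m³), 25 m³ left
container 6: place C8 (39 m³), 1 m³ left
container 7: place C9 (36 m³), 4 m³ left
container 5: place C10 (22 m³), 3 m³ left
container 8: place C11 (9 m³), 31 m³ left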